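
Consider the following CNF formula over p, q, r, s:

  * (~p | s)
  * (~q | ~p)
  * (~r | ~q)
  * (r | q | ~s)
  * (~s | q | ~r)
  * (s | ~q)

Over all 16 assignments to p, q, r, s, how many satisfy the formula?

3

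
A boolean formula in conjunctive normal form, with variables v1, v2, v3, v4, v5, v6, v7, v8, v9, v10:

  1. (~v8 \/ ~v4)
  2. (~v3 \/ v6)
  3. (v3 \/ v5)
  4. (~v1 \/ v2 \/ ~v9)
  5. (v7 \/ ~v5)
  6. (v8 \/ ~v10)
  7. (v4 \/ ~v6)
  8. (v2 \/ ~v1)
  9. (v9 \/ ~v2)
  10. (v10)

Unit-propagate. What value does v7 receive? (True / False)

True

Unit clause (v10) sets v10 = True.
(v8 \/ ~v10): since v10 = True, the clause reduces to (v8). v8 = True.
(~v4 \/ ~v8) with v8 = True leaves only ~v4, so v4 = False.
From (v4 \/ ~v6) and v4 = False: v6 = False.
(~v3 \/ v6): since v6 = False, the clause reduces to (~v3). v3 = False.
In (v3 \/ v5), v3 is now false; v5 must hold, so v5 = True.
From (v7 \/ ~v5) and v5 = True: v7 = True.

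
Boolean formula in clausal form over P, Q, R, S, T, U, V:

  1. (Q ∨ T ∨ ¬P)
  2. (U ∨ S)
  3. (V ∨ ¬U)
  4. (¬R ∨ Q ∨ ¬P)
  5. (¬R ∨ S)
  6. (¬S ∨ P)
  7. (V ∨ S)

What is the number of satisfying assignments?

Case analysis on S and P:
  S=1, P=1: 15 of the 32 assignments to (Q,R,T,U,V) work.
  S=1, P=0: a clause becomes empty — 0.
  S=0, P=1: remaining (Q,R,T,U,V) ∈ {(0,0,1,1,1); (1,0,0,1,1); (1,0,1,1,1)} — 3.
  S=0, P=0: remaining (Q,R,T,U,V) ∈ {(0,0,0,1,1); (0,0,1,1,1); (1,0,0,1,1); (1,0,1,1,1)} — 4.
Total: 15 + 0 + 3 + 4 = 22.

22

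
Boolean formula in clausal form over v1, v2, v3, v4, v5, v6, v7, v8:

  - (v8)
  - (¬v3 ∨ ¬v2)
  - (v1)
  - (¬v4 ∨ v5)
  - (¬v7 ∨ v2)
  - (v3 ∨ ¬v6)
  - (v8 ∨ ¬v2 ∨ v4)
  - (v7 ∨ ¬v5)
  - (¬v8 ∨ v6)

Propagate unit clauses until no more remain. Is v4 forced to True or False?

False

(v8) is a unit clause: v8 = True.
(v1) is a unit clause: v1 = True.
In (v6 ∨ ¬v8), ¬v8 is now false; v6 must hold, so v6 = True.
From (¬v6 ∨ v3) and v6 = True: v3 = True.
From (¬v3 ∨ ¬v2) and v3 = True: v2 = False.
From (v2 ∨ ¬v7) and v2 = False: v7 = False.
(v7 ∨ ¬v5): since v7 = False, the clause reduces to (¬v5). v5 = False.
(¬v4 ∨ v5): since v5 = False, the clause reduces to (¬v4). v4 = False.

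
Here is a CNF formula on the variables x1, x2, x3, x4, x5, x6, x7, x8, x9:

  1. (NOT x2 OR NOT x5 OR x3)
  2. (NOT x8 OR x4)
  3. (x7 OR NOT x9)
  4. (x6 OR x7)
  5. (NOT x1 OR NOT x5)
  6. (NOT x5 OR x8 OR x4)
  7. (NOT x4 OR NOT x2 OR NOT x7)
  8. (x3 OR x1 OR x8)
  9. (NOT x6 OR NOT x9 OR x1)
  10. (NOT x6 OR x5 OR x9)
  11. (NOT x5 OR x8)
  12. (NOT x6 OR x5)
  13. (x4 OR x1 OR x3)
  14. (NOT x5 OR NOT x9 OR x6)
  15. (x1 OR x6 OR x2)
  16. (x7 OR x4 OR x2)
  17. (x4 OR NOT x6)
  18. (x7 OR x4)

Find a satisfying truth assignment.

x1=0, x2=1, x3=1, x4=1, x5=1, x6=1, x7=0, x8=1, x9=0

x3 occurs only positively in the remaining clauses — set x3 = True.
Branch on x1: take x1 = False.
The remaining clauses are satisfied by x2 = True, x4 = True, x5 = True, x6 = True, x7 = False, x8 = True, x9 = False.
Every clause has at least one true literal under this assignment.
Check each clause:
  1. (x3 OR NOT x5 OR NOT x2) — x3 is true.
  2. (x4 OR NOT x8) — x4 is true.
  3. (x7 OR NOT x9) — NOT x9 is true.
  4. (x6 OR x7) — x6 is true.
  5. (NOT x5 OR NOT x1) — NOT x1 is true.
  6. (x4 OR NOT x5 OR x8) — x8 is true.
  7. (NOT x7 OR NOT x4 OR NOT x2) — NOT x7 is true.
  8. (x8 OR x3 OR x1) — x8 is true.
  9. (x1 OR NOT x6 OR NOT x9) — NOT x9 is true.
  10. (x9 OR x5 OR NOT x6) — x5 is true.
  11. (NOT x5 OR x8) — x8 is true.
  12. (x5 OR NOT x6) — x5 is true.
  13. (x3 OR x4 OR x1) — x3 is true.
  14. (x6 OR NOT x5 OR NOT x9) — x6 is true.
  15. (x2 OR x1 OR x6) — x2 is true.
  16. (x4 OR x2 OR x7) — x2 is true.
  17. (x4 OR NOT x6) — x4 is true.
  18. (x7 OR x4) — x4 is true.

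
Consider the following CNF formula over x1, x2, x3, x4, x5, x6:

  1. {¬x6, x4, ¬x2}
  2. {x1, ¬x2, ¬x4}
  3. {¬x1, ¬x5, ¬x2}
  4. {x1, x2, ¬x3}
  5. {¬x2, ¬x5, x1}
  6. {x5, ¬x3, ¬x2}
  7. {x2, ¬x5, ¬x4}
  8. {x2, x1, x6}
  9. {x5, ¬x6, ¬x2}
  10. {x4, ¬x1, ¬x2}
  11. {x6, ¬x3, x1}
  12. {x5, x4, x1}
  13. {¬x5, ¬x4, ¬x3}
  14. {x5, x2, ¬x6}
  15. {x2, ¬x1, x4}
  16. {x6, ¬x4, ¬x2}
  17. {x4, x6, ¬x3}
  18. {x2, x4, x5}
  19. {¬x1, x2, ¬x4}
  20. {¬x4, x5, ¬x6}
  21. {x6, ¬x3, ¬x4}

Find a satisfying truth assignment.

Pure literal: x3 appears only negated; assign x3 = False.
Branch on x1: take x1 = False.
Try x2 = False.
  then x6 is forced to True.
  then x5 is forced to True.
  then x4 is forced to False.
Every clause has at least one true literal under this assignment.

x1=False, x2=False, x3=False, x4=False, x5=True, x6=True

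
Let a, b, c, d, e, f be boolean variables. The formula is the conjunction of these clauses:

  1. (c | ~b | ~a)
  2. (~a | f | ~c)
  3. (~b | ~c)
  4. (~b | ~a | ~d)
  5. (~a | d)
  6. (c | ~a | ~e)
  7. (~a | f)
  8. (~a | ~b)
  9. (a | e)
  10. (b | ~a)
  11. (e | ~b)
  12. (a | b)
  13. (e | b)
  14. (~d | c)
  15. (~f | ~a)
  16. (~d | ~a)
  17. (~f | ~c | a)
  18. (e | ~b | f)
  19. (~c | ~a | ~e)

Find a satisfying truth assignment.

a=False, b=True, c=False, d=False, e=True, f=False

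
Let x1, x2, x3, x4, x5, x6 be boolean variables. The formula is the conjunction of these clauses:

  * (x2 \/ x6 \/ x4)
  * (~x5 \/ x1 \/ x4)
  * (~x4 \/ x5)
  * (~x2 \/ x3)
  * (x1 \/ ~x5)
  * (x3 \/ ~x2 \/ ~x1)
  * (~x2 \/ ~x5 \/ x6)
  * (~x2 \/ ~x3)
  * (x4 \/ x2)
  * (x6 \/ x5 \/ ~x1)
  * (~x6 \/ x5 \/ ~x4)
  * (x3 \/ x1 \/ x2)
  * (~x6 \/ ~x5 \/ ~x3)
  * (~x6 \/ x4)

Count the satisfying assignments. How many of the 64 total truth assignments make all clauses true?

3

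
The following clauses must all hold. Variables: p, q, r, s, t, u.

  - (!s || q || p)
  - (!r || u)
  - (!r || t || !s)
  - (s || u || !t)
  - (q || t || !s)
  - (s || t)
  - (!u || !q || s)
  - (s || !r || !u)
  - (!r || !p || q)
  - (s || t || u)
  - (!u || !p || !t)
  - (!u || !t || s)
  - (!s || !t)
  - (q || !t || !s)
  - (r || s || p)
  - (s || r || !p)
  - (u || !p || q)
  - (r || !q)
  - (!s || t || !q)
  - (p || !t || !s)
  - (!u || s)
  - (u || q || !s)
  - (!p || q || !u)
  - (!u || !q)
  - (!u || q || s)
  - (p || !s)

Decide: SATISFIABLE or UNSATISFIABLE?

s = True:
  propagation gives t=False, r=False, q=True; an empty clause results — contradiction.
s = False:
  propagation gives t=True, u=True; an empty clause results — contradiction.
Every branch closes, so no satisfying assignment exists.

UNSATISFIABLE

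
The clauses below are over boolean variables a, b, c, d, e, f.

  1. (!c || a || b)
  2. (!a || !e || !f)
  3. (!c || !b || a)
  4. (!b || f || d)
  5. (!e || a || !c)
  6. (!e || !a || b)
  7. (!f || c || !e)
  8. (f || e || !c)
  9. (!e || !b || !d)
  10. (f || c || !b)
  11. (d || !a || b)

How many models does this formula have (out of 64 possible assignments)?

Case analysis on b and a:
  b=T, a=T: remaining (c,d,e,f) ∈ {(F,F,F,T); (F,T,F,T); (T,F,F,T); (T,T,F,T)} — 4.
  b=T, a=F: remaining (c,d,e,f) ∈ {(F,F,F,T); (F,T,F,T)} — 2.
  b=F, a=T: remaining (c,d,e,f) ∈ {(F,T,F,F); (F,T,F,T); (T,T,F,T)} — 3.
  b=F, a=F: d free; 3 ways for (c,e,f) × 2^1 = 6.
Total: 4 + 2 + 3 + 6 = 15.

15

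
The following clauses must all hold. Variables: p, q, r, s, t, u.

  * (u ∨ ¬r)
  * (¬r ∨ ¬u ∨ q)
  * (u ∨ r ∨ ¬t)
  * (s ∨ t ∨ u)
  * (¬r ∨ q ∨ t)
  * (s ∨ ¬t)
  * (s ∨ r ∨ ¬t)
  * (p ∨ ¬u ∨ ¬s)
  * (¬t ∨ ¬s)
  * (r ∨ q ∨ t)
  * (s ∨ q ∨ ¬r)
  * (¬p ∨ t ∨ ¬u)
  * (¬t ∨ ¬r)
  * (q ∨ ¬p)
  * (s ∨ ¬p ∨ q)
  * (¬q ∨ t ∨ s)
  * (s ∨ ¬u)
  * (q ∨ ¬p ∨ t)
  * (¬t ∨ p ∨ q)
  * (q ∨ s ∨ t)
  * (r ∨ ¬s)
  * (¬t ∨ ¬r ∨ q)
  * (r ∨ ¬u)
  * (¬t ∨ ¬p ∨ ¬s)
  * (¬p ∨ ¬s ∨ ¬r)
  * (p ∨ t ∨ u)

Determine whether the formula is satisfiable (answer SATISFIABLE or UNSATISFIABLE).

UNSATISFIABLE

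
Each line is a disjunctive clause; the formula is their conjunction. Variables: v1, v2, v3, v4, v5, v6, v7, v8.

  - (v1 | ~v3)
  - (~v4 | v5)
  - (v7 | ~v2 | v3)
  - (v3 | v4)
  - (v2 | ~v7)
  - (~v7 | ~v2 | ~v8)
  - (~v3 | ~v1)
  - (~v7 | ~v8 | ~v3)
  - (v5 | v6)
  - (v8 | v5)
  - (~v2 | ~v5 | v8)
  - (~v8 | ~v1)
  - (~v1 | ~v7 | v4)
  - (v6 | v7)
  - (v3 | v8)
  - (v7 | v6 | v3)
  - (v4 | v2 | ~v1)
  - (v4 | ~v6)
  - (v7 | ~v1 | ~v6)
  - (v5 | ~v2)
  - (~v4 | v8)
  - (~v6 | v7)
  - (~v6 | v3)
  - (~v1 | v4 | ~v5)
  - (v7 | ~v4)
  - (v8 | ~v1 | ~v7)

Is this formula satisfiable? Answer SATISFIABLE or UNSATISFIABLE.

v7 = True:
  propagation gives v2=True, v8=False, v5=True; an empty clause results — contradiction.
v7 = False:
  propagation gives v6=True; an empty clause results — contradiction.
Every branch closes, so no satisfying assignment exists.

UNSATISFIABLE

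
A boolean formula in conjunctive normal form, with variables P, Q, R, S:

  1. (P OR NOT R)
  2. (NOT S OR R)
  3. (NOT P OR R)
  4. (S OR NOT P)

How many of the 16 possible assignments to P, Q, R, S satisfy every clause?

4

The models are:
  P=F Q=F R=F S=F
  P=F Q=T R=F S=F
  P=T Q=F R=T S=T
  P=T Q=T R=T S=T
Count: 4.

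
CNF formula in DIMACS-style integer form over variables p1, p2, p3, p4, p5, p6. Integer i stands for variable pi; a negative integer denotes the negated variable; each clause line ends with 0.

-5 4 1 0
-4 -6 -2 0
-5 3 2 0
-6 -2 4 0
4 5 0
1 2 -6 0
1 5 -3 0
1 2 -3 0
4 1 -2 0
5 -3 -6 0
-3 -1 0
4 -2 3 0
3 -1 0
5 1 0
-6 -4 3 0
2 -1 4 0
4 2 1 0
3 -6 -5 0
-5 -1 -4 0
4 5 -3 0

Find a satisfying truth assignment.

p1 = 0, p2 = 1, p3 = 0, p4 = 1, p5 = 1, p6 = 0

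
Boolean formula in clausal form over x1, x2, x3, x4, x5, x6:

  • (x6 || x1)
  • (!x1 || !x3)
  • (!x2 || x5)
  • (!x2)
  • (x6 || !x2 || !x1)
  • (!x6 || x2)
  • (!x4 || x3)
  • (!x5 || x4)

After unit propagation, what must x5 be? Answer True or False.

False

(!x2) is a unit clause: x2 = False.
From (x2 || !x6) and x2 = False: x6 = False.
(x6 || x1): since x6 = False, the clause reduces to (x1). x1 = True.
In (!x3 || !x1), !x1 is now false; !x3 must hold, so x3 = False.
(!x4 || x3): since x3 = False, the clause reduces to (!x4). x4 = False.
In (x4 || !x5), x4 is now false; !x5 must hold, so x5 = False.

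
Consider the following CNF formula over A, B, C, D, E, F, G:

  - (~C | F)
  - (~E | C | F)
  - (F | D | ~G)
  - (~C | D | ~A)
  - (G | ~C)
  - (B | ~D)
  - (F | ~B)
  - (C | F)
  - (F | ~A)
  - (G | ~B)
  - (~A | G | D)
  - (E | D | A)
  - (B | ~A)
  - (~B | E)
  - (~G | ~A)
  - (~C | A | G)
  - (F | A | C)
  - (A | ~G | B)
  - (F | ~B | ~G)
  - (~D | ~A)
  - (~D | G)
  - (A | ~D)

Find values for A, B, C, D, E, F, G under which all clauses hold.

A=0  B=1  C=1  D=0  E=1  F=1  G=1

Check each clause:
  1. (F | ~C) — F is true.
  2. (F | ~E | C) — C is true.
  3. (~G | D | F) — F is true.
  4. (D | ~C | ~A) — ~A is true.
  5. (G | ~C) — G is true.
  6. (B | ~D) — B is true.
  7. (~B | F) — F is true.
  8. (C | F) — C is true.
  9. (F | ~A) — F is true.
  10. (G | ~B) — G is true.
  11. (D | ~A | G) — ~A is true.
  12. (E | D | A) — E is true.
  13. (~A | B) — B is true.
  14. (~B | E) — E is true.
  15. (~A | ~G) — ~A is true.
  16. (A | ~C | G) — G is true.
  17. (C | A | F) — C is true.
  18. (~G | A | B) — B is true.
  19. (~G | F | ~B) — F is true.
  20. (~A | ~D) — ~D is true.
  21. (G | ~D) — ~D is true.
  22. (A | ~D) — ~D is true.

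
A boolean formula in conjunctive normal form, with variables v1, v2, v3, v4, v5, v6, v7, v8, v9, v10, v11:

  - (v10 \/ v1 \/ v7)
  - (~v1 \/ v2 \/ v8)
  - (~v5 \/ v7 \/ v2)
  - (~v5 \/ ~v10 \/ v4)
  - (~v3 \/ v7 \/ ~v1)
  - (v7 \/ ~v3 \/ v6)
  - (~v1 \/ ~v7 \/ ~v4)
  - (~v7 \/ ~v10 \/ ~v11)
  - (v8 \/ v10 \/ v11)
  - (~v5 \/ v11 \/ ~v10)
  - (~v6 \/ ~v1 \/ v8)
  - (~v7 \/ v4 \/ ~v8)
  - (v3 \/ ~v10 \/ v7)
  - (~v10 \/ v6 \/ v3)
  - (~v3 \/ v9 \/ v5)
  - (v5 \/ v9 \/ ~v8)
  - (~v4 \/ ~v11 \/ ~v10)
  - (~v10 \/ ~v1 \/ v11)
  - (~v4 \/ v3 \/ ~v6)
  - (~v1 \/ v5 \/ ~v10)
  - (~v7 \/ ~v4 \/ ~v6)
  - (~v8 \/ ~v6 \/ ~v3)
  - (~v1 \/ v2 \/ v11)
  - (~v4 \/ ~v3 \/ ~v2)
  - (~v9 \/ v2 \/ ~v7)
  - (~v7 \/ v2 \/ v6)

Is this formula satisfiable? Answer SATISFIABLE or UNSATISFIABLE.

SATISFIABLE

Set v1 = True and propagate.
Branch on v2: take v2 = False.
  then v8 is forced to True.
  then v11 is forced to True.
For the remaining variables, v3 = False, v4 = False, v5 = False, v6 = False, v7 = False, v9 = True, v10 = False works.
Every clause has at least one true literal under this assignment.
So v1=T, v2=F, v3=F, v4=F, v5=F, v6=F, v7=F, v8=T, v9=T, v10=F, v11=T is a satisfying assignment.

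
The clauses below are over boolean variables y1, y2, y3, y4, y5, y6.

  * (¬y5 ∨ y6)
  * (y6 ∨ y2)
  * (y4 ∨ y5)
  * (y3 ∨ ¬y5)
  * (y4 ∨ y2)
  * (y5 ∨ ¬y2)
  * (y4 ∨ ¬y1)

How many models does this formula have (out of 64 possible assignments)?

Split on y5, then y2.
  y5=1, y2=1: remaining (y1,y3,y4,y6) ∈ {(0,1,0,1); (0,1,1,1); (1,1,1,1)} — 3.
  y5=1, y2=0: remaining (y1,y3,y4,y6) ∈ {(0,1,1,1); (1,1,1,1)} — 2.
  y5=0, y2=1: a clause becomes empty — 0.
  y5=0, y2=0: remaining (y1,y3,y4,y6) ∈ {(0,0,1,1); (0,1,1,1); (1,0,1,1); (1,1,1,1)} — 4.
Total: 3 + 2 + 0 + 4 = 9.

9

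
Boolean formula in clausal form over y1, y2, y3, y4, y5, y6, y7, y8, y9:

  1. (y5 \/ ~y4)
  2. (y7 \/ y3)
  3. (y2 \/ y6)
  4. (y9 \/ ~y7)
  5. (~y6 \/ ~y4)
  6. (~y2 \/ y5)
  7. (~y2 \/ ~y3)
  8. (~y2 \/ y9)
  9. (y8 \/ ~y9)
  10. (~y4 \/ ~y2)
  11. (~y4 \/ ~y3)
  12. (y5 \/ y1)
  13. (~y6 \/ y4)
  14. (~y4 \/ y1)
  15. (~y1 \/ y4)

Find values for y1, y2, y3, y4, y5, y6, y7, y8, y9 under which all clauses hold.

y1=False  y2=True  y3=False  y4=False  y5=True  y6=False  y7=True  y8=True  y9=True

y5 occurs only positively in the remaining clauses — set y5 = True.
Pure literal: y8 appears only positively; assign y8 = True.
Branch on y1: take y1 = False.
  then y4 is forced to False.
  then y6 is forced to False.
  then y2 is forced to True.
  then y3 is forced to False.
  then y7 is forced to True.
  then y9 is forced to True.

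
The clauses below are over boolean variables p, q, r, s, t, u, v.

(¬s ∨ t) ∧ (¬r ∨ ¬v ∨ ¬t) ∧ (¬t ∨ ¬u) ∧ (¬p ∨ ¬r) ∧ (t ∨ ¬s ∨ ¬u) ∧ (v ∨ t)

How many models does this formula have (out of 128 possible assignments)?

32

Split on t, then r.
  t=T, r=T: remaining (p,q,s,u,v) ∈ {(F,F,F,F,F); (F,F,T,F,F); (F,T,F,F,F); (F,T,T,F,F)} — 4.
  t=T, r=F: forces u=F; p, q, s, v free → 2^4 = 16.
  t=F, r=T: remaining (p,q,s,u,v) ∈ {(F,F,F,F,T); (F,F,F,T,T); (F,T,F,F,T); (F,T,F,T,T)} — 4.
  t=F, r=F: forces s=F; v=T; p, q, u free → 2^3 = 8.
Total: 4 + 16 + 4 + 8 = 32.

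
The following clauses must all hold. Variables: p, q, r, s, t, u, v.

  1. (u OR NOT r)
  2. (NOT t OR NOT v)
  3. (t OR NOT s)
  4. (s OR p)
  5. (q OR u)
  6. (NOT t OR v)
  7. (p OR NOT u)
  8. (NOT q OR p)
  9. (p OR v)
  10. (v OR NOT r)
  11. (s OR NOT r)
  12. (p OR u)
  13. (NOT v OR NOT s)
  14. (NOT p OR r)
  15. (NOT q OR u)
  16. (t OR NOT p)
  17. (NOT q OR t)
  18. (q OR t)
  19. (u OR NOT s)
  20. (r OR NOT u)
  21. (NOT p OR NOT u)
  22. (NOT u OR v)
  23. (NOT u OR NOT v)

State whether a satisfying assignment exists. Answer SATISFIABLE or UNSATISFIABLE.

UNSATISFIABLE

u = True:
  propagation gives p=True; an empty clause results — contradiction.
u = False:
  propagation gives r=False, q=True; an empty clause results — contradiction.
Every branch closes, so no satisfying assignment exists.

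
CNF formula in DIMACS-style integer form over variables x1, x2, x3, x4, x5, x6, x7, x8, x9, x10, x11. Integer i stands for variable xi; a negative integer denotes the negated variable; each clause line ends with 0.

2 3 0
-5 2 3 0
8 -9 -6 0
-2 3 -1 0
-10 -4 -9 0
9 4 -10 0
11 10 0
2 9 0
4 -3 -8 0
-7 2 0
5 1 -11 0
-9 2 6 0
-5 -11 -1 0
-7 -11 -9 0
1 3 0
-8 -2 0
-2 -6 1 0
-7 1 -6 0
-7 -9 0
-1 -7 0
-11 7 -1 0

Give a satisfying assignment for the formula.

x1=T  x2=T  x3=T  x4=F  x5=F  x6=F  x7=F  x8=F  x9=T  x10=T  x11=F

Set x1 = True and propagate.
  then x7 is forced to False.
  then x11 is forced to False.
  then x10 is forced to True.
The remaining clauses are satisfied by x2 = True, x3 = True, x4 = False, x5 = False, x6 = False, x8 = False, x9 = True.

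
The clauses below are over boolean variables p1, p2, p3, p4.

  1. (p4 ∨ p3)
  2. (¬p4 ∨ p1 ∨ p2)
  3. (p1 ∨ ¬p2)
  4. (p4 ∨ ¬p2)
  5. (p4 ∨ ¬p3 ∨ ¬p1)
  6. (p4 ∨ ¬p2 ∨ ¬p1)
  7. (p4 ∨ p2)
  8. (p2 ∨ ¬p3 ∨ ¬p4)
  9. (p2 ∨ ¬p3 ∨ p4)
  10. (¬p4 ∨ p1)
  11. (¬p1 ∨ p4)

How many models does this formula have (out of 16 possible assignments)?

Satisfying assignments:
  p1=1 p2=0 p3=0 p4=1
  p1=1 p2=1 p3=0 p4=1
  p1=1 p2=1 p3=1 p4=1
Count: 3.

3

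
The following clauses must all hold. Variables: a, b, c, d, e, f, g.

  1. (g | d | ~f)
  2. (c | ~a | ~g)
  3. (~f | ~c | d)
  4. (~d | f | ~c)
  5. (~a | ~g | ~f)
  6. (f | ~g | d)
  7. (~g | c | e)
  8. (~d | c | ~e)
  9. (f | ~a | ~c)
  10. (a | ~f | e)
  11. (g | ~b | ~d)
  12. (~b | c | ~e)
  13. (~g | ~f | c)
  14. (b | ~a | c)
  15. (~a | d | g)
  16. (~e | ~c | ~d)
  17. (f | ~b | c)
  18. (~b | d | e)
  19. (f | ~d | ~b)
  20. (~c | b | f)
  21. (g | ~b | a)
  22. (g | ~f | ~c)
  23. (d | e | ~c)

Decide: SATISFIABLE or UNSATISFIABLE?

Try a = False.
The remaining clauses are satisfied by b = False, c = False, d = False, e = True, f = False, g = False.
So a = False  b = False  c = False  d = False  e = True  f = False  g = False is a satisfying assignment.

SATISFIABLE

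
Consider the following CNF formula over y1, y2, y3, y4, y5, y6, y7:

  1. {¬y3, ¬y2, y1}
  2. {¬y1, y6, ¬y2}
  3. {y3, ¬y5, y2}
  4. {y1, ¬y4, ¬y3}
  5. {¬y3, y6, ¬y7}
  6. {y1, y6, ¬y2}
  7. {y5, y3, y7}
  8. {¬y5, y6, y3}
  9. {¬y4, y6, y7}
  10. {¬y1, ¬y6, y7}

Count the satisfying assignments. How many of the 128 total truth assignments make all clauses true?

34

Case analysis on y3 and y6:
  y3=T, y6=T: y5 free; 6 ways for (y1,y2,y4,y7) × 2^1 = 12.
  y3=T, y6=F: remaining (y1,y2,y4,y5,y7) ∈ {(F,F,F,F,F); (F,F,F,T,F); (T,F,F,F,F); (T,F,F,T,F)} — 4.
  y3=F, y6=T: y4 free; 7 ways for (y1,y2,y5,y7) × 2^1 = 14.
  y3=F, y6=F: remaining (y1,y2,y4,y5,y7) ∈ {(F,F,F,F,T); (F,F,T,F,T); (T,F,F,F,T); (T,F,T,F,T)} — 4.
Total: 12 + 4 + 14 + 4 = 34.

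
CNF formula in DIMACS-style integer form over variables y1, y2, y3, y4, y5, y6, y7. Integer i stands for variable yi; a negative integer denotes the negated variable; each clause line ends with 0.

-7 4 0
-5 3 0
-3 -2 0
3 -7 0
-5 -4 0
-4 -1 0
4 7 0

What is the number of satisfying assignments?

Case analysis on y4 and y3:
  y4=1, y3=1: remaining (y1,y2,y5,y6,y7) ∈ {(0,0,0,0,0); (0,0,0,0,1); (0,0,0,1,0); (0,0,0,1,1)} — 4.
  y4=1, y3=0: remaining (y1,y2,y5,y6,y7) ∈ {(0,0,0,0,0); (0,0,0,1,0); (0,1,0,0,0); (0,1,0,1,0)} — 4.
  y4=0, y3=1: a clause becomes empty — 0.
  y4=0, y3=0: a clause becomes empty — 0.
Total: 4 + 4 + 0 + 0 = 8.

8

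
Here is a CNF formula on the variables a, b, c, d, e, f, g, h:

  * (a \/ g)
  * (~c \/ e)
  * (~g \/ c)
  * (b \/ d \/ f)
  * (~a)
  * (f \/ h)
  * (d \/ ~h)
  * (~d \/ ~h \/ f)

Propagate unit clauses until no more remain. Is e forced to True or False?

True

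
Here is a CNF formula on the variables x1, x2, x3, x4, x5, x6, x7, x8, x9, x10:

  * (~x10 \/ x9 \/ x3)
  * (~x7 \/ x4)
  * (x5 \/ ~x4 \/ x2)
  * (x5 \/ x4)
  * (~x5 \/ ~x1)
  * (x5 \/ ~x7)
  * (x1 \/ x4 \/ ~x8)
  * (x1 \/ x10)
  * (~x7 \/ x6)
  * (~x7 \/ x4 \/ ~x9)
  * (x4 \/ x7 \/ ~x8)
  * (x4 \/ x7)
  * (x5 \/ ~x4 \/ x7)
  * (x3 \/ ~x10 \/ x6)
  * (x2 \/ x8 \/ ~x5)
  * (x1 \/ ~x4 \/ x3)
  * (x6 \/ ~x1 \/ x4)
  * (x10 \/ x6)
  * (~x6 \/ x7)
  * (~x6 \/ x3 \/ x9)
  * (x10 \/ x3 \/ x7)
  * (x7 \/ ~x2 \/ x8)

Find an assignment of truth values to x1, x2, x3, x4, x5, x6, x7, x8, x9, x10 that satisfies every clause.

x1 = 0  x2 = 1  x3 = 1  x4 = 1  x5 = 1  x6 = 1  x7 = 1  x8 = 1  x9 = 0  x10 = 1

Check each clause:
  1. (~x10 \/ x9 \/ x3) — x3 is true.
  2. (x4 \/ ~x7) — x4 is true.
  3. (x5 \/ ~x4 \/ x2) — x2 is true.
  4. (x4 \/ x5) — x4 is true.
  5. (~x1 \/ ~x5) — ~x1 is true.
  6. (~x7 \/ x5) — x5 is true.
  7. (~x8 \/ x4 \/ x1) — x4 is true.
  8. (x1 \/ x10) — x10 is true.
  9. (x6 \/ ~x7) — x6 is true.
  10. (~x7 \/ x4 \/ ~x9) — x4 is true.
  11. (x4 \/ ~x8 \/ x7) — x4 is true.
  12. (x4 \/ x7) — x4 is true.
  13. (x7 \/ x5 \/ ~x4) — x5 is true.
  14. (x6 \/ ~x10 \/ x3) — x3 is true.
  15. (~x5 \/ x8 \/ x2) — x8 is true.
  16. (x1 \/ ~x4 \/ x3) — x3 is true.
  17. (x4 \/ x6 \/ ~x1) — x4 is true.
  18. (x6 \/ x10) — x10 is true.
  19. (x7 \/ ~x6) — x7 is true.
  20. (~x6 \/ x3 \/ x9) — x3 is true.
  21. (x10 \/ x3 \/ x7) — x10 is true.
  22. (~x2 \/ x8 \/ x7) — x8 is true.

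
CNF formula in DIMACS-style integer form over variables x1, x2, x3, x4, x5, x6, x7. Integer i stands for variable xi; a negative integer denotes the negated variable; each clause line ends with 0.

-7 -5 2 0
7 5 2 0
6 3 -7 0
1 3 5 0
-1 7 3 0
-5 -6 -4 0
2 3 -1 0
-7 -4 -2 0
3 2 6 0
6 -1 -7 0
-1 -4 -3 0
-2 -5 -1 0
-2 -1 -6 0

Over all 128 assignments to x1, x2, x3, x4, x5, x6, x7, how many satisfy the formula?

Split on x1, then x2.
  x1=T, x2=T: remaining (x3,x4,x5,x6,x7) ∈ {(T,F,F,F,F)} — 1.
  x1=T, x2=F: remaining (x3,x4,x5,x6,x7) ∈ {(T,F,F,T,T); (T,F,T,F,F); (T,F,T,T,F)} — 3.
  x1=F, x2=T: 15 of the 32 assignments to (x3,x4,x5,x6,x7) work.
  x1=F, x2=F: 8 of the 32 assignments to (x3,x4,x5,x6,x7) work.
Total: 1 + 3 + 15 + 8 = 27.

27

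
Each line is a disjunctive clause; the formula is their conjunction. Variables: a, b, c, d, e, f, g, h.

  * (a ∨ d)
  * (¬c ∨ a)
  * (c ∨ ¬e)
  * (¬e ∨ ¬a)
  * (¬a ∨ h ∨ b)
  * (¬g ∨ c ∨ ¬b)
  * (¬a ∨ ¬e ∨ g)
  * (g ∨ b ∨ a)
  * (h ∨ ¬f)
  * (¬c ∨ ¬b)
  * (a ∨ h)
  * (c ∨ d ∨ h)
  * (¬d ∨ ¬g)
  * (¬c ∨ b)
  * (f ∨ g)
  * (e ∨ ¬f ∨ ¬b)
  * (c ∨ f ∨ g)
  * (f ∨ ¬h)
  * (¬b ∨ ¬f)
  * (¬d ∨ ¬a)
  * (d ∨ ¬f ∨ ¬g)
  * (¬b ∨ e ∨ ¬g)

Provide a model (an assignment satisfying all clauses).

a=1, b=0, c=0, d=0, e=0, f=1, g=0, h=1

Branch on a: take a = True.
  then e is forced to False.
  then d is forced to False.
The remaining clauses are satisfied by b = False, c = False, f = True, g = False, h = True.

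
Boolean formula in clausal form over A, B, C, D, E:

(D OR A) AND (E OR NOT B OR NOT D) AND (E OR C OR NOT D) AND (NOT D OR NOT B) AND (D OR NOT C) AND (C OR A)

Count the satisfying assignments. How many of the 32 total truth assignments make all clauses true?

9

Split on D, then C.
  D=1, C=1: remaining (A,B,E) ∈ {(0,0,0); (0,0,1); (1,0,0); (1,0,1)} — 4.
  D=1, C=0: remaining (A,B,E) ∈ {(1,0,1)} — 1.
  D=0, C=1: a clause becomes empty — 0.
  D=0, C=0: remaining (A,B,E) ∈ {(1,0,0); (1,0,1); (1,1,0); (1,1,1)} — 4.
Total: 4 + 1 + 0 + 4 = 9.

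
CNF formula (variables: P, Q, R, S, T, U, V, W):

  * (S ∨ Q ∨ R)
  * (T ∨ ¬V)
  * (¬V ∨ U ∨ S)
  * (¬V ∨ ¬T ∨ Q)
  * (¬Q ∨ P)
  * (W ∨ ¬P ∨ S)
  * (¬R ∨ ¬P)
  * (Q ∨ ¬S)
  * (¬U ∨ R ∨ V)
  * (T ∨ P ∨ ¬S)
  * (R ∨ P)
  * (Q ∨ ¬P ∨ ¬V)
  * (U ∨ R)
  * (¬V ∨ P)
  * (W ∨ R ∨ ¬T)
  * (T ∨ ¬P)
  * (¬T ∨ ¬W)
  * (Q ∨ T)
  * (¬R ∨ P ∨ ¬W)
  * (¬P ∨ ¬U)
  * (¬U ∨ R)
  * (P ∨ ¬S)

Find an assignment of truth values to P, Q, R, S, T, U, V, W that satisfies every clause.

P = F, Q = F, R = T, S = F, T = T, U = F, V = F, W = F

Try P = False.
  then Q is forced to False.
  then S is forced to False.
  then R is forced to True.
  then V is forced to False.
  then T is forced to True.
  then W is forced to False.
U is now unconstrained; take U = False.
Every clause has at least one true literal under this assignment.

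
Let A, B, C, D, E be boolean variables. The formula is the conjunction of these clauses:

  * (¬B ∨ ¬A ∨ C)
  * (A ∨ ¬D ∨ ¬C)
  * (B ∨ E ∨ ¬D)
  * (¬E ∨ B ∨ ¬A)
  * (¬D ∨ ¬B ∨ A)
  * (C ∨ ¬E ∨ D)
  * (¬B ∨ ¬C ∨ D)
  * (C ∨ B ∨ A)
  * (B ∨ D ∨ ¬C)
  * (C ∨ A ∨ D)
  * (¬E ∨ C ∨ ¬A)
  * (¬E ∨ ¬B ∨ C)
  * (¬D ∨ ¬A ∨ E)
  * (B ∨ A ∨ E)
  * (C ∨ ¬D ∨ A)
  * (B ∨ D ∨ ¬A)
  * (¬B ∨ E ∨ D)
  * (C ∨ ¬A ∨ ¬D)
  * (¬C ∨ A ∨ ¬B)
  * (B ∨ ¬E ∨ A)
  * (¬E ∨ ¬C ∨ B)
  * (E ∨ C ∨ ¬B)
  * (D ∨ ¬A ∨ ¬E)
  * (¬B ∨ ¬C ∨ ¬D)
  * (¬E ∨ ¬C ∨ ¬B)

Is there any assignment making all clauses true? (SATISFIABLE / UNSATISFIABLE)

UNSATISFIABLE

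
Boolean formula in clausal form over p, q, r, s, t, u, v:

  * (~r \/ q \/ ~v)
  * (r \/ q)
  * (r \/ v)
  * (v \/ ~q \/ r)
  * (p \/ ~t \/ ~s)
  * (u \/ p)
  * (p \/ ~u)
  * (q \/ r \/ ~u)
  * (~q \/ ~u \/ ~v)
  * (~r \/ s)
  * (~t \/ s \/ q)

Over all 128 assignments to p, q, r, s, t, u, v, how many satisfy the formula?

Case analysis on q and r:
  q=T, r=T: t free; 3 ways for (p,s,u,v) × 2^1 = 6.
  q=T, r=F: remaining (p,s,t,u,v) ∈ {(T,F,F,F,T); (T,F,T,F,T); (T,T,F,F,T); (T,T,T,F,T)} — 4.
  q=F, r=T: remaining (p,s,t,u,v) ∈ {(T,T,F,F,F); (T,T,F,T,F); (T,T,T,F,F); (T,T,T,T,F)} — 4.
  q=F, r=F: a clause becomes empty — 0.
Total: 6 + 4 + 4 + 0 = 14.

14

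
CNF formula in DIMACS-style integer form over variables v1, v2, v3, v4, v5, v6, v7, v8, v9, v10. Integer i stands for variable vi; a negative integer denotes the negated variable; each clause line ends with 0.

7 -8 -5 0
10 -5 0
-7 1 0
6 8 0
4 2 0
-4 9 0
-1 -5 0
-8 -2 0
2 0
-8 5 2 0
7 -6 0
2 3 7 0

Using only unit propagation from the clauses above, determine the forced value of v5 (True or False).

Unit clause (v2) sets v2 = True.
(¬v8 ∨ ¬v2) with v2 = True leaves only ¬v8, so v8 = False.
In (v6 ∨ v8), v8 is now false; v6 must hold, so v6 = True.
From (v7 ∨ ¬v6) and v6 = True: v7 = True.
From (¬v7 ∨ v1) and v7 = True: v1 = True.
(¬v1 ∨ ¬v5) with v1 = True leaves only ¬v5, so v5 = False.

False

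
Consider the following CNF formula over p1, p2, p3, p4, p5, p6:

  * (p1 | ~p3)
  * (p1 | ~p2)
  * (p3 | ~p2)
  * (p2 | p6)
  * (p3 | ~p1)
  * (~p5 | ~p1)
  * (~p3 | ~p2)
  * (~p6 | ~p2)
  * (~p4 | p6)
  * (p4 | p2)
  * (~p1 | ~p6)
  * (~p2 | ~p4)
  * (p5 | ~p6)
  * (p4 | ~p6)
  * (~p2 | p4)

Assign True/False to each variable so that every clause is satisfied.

p1=F, p2=F, p3=F, p4=T, p5=T, p6=T

Check each clause:
  1. (p1 | ~p3) — ~p3 is true.
  2. (p1 | ~p2) — ~p2 is true.
  3. (~p2 | p3) — ~p2 is true.
  4. (p2 | p6) — p6 is true.
  5. (~p1 | p3) — ~p1 is true.
  6. (~p5 | ~p1) — ~p1 is true.
  7. (~p2 | ~p3) — ~p3 is true.
  8. (~p6 | ~p2) — ~p2 is true.
  9. (p6 | ~p4) — p6 is true.
  10. (p2 | p4) — p4 is true.
  11. (~p6 | ~p1) — ~p1 is true.
  12. (~p4 | ~p2) — ~p2 is true.
  13. (p5 | ~p6) — p5 is true.
  14. (p4 | ~p6) — p4 is true.
  15. (~p2 | p4) — p4 is true.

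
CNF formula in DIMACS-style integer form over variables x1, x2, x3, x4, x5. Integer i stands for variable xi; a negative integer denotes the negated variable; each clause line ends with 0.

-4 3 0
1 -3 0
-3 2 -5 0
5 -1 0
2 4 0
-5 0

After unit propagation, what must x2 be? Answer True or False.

True

Unit clause (¬x5) sets x5 = False.
From (¬x1 ∨ x5) and x5 = False: x1 = False.
(x1 ∨ ¬x3): since x1 = False, the clause reduces to (¬x3). x3 = False.
In (x3 ∨ ¬x4), x3 is now false; ¬x4 must hold, so x4 = False.
(x2 ∨ x4): since x4 = False, the clause reduces to (x2). x2 = True.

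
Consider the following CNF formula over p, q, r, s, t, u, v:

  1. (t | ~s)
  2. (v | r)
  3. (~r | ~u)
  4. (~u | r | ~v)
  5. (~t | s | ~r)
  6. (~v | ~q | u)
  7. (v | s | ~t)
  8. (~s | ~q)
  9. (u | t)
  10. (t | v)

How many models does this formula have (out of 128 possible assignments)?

8

Case analysis on t and v:
  t=T, v=T: p free; 3 ways for (q,r,s,u) × 2^1 = 6.
  t=T, v=F: remaining (p,q,r,s,u) ∈ {(F,F,T,T,F); (T,F,T,T,F)} — 2.
  t=F, v=T: a clause becomes empty — 0.
  t=F, v=F: a clause becomes empty — 0.
Total: 6 + 2 + 0 + 0 = 8.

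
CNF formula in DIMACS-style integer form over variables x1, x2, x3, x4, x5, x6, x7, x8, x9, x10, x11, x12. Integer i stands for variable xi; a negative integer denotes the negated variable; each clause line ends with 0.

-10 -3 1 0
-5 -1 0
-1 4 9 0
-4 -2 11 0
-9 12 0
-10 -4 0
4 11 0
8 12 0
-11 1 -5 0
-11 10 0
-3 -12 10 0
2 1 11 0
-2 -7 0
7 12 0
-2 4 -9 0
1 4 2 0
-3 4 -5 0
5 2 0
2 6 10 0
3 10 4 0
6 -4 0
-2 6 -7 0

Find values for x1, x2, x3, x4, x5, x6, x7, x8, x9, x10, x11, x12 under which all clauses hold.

x1=False, x2=True, x3=False, x4=False, x5=False, x6=False, x7=False, x8=False, x9=False, x10=True, x11=True, x12=True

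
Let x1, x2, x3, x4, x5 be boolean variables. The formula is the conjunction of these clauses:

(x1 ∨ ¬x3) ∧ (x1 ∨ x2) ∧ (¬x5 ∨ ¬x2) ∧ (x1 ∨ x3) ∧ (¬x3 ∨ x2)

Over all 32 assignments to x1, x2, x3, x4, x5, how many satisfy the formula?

8

Case analysis on x1 and x2:
  x1=T, x2=T: remaining (x3,x4,x5) ∈ {(F,F,F); (F,T,F); (T,F,F); (T,T,F)} — 4.
  x1=T, x2=F: remaining (x3,x4,x5) ∈ {(F,F,F); (F,F,T); (F,T,F); (F,T,T)} — 4.
  x1=F, x2=T: a clause becomes empty — 0.
  x1=F, x2=F: a clause becomes empty — 0.
Total: 4 + 4 + 0 + 0 = 8.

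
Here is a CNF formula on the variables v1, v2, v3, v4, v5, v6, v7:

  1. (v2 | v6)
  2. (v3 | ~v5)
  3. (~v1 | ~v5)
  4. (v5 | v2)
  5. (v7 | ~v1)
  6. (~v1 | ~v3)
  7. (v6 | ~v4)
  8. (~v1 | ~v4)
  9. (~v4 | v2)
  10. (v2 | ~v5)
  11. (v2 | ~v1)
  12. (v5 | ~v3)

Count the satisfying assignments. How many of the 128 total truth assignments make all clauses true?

14

Case analysis on v1 and v2:
  v1=1, v2=1: remaining (v3,v4,v5,v6,v7) ∈ {(0,0,0,0,1); (0,0,0,1,1)} — 2.
  v1=1, v2=0: a clause becomes empty — 0.
  v1=0, v2=1: v7 free; 6 ways for (v3,v4,v5,v6) × 2^1 = 12.
  v1=0, v2=0: a clause becomes empty — 0.
Total: 2 + 0 + 12 + 0 = 14.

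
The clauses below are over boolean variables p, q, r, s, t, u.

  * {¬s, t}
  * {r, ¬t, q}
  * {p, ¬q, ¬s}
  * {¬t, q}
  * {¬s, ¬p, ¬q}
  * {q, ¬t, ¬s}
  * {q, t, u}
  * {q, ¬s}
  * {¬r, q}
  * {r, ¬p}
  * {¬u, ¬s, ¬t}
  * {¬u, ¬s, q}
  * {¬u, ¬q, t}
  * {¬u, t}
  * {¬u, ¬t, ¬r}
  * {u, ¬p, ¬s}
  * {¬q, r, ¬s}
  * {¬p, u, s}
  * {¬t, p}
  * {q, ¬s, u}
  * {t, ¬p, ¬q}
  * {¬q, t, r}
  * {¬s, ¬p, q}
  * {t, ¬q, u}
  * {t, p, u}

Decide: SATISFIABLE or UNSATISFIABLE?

UNSATISFIABLE

q = True:
  t = True:
    propagation gives p=True, s=False, r=True, u=False; an empty clause results — contradiction.
  t = False:
    propagation gives s=False, u=False; an empty clause results — contradiction.
q = False:
  propagation gives t=False, s=False, u=True; an empty clause results — contradiction.
Every branch closes, so no satisfying assignment exists.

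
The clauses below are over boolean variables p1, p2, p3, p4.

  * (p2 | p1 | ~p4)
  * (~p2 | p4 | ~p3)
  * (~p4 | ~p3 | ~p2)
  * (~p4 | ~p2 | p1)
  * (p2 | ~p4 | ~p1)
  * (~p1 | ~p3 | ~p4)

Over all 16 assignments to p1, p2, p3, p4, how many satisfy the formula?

Satisfying assignments:
  p1=F p2=F p3=F p4=F
  p1=F p2=F p3=T p4=F
  p1=F p2=T p3=F p4=F
  p1=T p2=F p3=F p4=F
  p1=T p2=F p3=T p4=F
  p1=T p2=T p3=F p4=F
  p1=T p2=T p3=F p4=T
Count: 7.

7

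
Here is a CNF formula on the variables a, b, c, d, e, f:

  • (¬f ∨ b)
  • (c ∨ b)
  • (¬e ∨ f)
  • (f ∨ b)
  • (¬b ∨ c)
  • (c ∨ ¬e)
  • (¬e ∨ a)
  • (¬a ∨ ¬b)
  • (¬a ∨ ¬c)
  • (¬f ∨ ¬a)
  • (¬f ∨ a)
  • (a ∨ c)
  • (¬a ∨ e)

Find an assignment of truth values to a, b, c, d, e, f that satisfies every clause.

Set a = False and propagate.
  then e is forced to False.
  then f is forced to False.
  then b is forced to True.
  then c is forced to True.
d is now unconstrained; take d = True.

a = F, b = T, c = T, d = T, e = F, f = F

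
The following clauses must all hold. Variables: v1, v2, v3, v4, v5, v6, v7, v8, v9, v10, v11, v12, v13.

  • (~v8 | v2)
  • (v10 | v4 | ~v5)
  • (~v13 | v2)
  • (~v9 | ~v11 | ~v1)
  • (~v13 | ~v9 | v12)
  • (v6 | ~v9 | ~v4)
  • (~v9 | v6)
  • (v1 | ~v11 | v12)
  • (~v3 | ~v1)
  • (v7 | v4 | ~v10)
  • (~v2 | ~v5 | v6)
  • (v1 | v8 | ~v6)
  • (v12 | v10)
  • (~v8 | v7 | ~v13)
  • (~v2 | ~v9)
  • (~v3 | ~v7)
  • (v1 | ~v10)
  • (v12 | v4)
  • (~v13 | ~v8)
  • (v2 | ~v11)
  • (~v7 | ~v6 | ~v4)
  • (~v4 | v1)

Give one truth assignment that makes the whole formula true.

v1=T, v2=T, v3=F, v4=T, v5=F, v6=T, v7=F, v8=T, v9=F, v10=T, v11=T, v12=T, v13=F

Pure literal: v3 appears only negated; assign v3 = False.
Pure literal: v5 appears only negated; assign v5 = False.
Try v1 = True.
For the remaining variables, v2 = True, v4 = True, v6 = True, v7 = False, v8 = True, v9 = False, v10 = True, v11 = True, v12 = True, v13 = False works.
Check each clause:
  1. (v2 | ~v8) — v2 is true.
  2. (v4 | ~v5 | v10) — v10 is true.
  3. (v2 | ~v13) — v2 is true.
  4. (~v1 | ~v9 | ~v11) — ~v9 is true.
  5. (~v13 | ~v9 | v12) — ~v13 is true.
  6. (~v4 | ~v9 | v6) — v6 is true.
  7. (~v9 | v6) — v6 is true.
  8. (v1 | v12 | ~v11) — v1 is true.
  9. (~v3 | ~v1) — ~v3 is true.
  10. (v4 | ~v10 | v7) — v4 is true.
  11. (~v2 | ~v5 | v6) — ~v5 is true.
  12. (v8 | ~v6 | v1) — v8 is true.
  13. (v10 | v12) — v10 is true.
  14. (v7 | ~v8 | ~v13) — ~v13 is true.
  15. (~v9 | ~v2) — ~v9 is true.
  16. (~v3 | ~v7) — ~v7 is true.
  17. (~v10 | v1) — v1 is true.
  18. (v4 | v12) — v4 is true.
  19. (~v13 | ~v8) — ~v13 is true.
  20. (~v11 | v2) — v2 is true.
  21. (~v4 | ~v6 | ~v7) — ~v7 is true.
  22. (~v4 | v1) — v1 is true.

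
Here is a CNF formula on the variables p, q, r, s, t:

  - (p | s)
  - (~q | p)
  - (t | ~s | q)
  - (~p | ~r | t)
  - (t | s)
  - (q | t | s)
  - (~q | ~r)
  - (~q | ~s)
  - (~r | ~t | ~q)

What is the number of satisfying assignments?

Split on q, then s.
  q=T, s=T: a clause becomes empty — 0.
  q=T, s=F: remaining (p,r,t) ∈ {(T,F,T)} — 1.
  q=F, s=T: remaining (p,r,t) ∈ {(F,F,T); (F,T,T); (T,F,T); (T,T,T)} — 4.
  q=F, s=F: remaining (p,r,t) ∈ {(T,F,T); (T,T,T)} — 2.
Total: 0 + 1 + 4 + 2 = 7.

7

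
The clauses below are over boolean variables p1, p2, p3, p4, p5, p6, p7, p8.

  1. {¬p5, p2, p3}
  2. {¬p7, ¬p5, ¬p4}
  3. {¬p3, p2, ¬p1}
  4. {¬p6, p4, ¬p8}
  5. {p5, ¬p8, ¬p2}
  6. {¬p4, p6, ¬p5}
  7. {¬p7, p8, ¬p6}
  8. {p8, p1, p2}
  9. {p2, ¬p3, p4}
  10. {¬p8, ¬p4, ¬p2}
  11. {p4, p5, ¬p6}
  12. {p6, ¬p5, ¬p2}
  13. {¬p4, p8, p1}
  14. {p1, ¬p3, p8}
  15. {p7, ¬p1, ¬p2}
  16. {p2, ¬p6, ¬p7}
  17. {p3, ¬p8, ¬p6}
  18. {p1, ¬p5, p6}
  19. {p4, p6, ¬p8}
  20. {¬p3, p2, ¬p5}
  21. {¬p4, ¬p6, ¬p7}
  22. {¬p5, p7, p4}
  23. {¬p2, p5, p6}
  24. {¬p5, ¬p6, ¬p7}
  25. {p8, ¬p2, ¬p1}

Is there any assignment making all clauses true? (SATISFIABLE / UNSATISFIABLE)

Set p1 = True and propagate.
Branch on p2: take p2 = False.
  then p3 is forced to False.
  then p5 is forced to False.
Branch on p4: take p4 = True.
For the remaining variables, p6 = False, p7 = True, p8 = True works.
Every clause has at least one true literal under this assignment.
So p1=T, p2=F, p3=F, p4=T, p5=F, p6=F, p7=T, p8=T is a satisfying assignment.

SATISFIABLE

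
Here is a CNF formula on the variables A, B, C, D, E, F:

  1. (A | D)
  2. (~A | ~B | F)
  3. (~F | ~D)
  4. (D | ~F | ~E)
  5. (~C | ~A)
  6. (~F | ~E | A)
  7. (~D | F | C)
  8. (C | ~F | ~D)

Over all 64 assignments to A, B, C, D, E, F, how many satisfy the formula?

8

Satisfying assignments:
  A=0 B=0 C=1 D=1 E=0 F=0
  A=0 B=0 C=1 D=1 E=1 F=0
  A=0 B=1 C=1 D=1 E=0 F=0
  A=0 B=1 C=1 D=1 E=1 F=0
  A=1 B=0 C=0 D=0 E=0 F=0
  A=1 B=0 C=0 D=0 E=0 F=1
  A=1 B=0 C=0 D=0 E=1 F=0
  A=1 B=1 C=0 D=0 E=0 F=1
That's 8 in total.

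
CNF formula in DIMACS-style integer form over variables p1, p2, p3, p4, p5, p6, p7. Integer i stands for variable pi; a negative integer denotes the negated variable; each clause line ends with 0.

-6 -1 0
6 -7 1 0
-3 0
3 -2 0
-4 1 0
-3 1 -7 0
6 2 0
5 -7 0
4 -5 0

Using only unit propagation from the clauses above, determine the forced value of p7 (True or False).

False

(~p3) stands alone — p3 = False.
(p3 | ~p2): since p3 = False, the clause reduces to (~p2). p2 = False.
From (p2 | p6) and p2 = False: p6 = True.
In (~p1 | ~p6), ~p6 is now false; ~p1 must hold, so p1 = False.
(~p4 | p1): since p1 = False, the clause reduces to (~p4). p4 = False.
(~p5 | p4) with p4 = False leaves only ~p5, so p5 = False.
(~p7 | p5) with p5 = False leaves only ~p7, so p7 = False.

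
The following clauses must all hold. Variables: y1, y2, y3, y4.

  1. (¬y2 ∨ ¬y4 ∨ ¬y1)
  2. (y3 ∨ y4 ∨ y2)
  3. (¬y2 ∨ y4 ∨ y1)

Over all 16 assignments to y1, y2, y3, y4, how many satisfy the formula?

Case analysis on y2 and y4:
  y2=1, y4=1: remaining (y1,y3) ∈ {(0,0); (0,1)} — 2.
  y2=1, y4=0: remaining (y1,y3) ∈ {(1,0); (1,1)} — 2.
  y2=0, y4=1: remaining (y1,y3) ∈ {(0,0); (0,1); (1,0); (1,1)} — 4.
  y2=0, y4=0: remaining (y1,y3) ∈ {(0,1); (1,1)} — 2.
Total: 2 + 2 + 4 + 2 = 10.

10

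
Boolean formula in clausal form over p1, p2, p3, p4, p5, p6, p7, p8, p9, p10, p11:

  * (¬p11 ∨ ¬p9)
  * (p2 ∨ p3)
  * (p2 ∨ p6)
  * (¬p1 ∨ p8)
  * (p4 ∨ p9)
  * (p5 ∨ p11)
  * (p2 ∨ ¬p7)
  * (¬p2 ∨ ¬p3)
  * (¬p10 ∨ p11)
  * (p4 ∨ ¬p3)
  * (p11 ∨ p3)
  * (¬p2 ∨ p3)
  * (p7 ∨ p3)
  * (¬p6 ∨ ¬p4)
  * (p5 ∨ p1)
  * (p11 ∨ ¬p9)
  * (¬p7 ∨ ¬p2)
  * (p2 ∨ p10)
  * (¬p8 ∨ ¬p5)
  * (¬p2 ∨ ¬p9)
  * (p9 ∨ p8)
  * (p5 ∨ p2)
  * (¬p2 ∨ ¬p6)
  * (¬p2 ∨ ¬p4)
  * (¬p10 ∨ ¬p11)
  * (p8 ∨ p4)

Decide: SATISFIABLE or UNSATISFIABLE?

UNSATISFIABLE

p2 = True:
  propagation gives p3=False; an empty clause results — contradiction.
p2 = False:
  propagation gives p3=True, p6=True, p7=False, p4=True; an empty clause results — contradiction.
Every branch closes, so no satisfying assignment exists.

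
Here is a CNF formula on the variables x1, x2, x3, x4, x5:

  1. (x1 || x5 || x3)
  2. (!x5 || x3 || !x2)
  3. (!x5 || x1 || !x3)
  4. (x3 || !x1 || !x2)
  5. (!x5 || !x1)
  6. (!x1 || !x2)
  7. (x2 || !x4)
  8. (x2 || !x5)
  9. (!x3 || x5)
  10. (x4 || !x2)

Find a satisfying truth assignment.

Set x1 = True and propagate.
  then x5 is forced to False.
  then x2 is forced to False.
  then x4 is forced to False.
  then x3 is forced to False.

x1 = T, x2 = F, x3 = F, x4 = F, x5 = F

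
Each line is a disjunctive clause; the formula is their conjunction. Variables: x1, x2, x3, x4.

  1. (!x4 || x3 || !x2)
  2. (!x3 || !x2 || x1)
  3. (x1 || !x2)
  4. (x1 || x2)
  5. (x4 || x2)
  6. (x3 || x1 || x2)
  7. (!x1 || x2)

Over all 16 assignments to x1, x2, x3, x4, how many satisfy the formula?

3

The models are:
  x1=T x2=T x3=F x4=F
  x1=T x2=T x3=T x4=F
  x1=T x2=T x3=T x4=T
That's 3 in total.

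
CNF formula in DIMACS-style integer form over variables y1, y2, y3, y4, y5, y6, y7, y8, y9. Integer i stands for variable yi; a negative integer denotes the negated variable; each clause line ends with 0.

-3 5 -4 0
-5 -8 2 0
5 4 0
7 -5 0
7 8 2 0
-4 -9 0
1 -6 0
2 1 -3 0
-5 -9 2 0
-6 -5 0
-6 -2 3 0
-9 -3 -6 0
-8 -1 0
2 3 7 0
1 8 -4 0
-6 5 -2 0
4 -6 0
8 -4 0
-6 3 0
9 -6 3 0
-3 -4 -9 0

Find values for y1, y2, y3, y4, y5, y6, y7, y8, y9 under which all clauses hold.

y1=False, y2=True, y3=True, y4=False, y5=True, y6=False, y7=True, y8=True, y9=True

Check each clause:
  1. (y5 || !y3 || !y4) — y5 is true.
  2. (y2 || !y5 || !y8) — y2 is true.
  3. (y4 || y5) — y5 is true.
  4. (!y5 || y7) — y7 is true.
  5. (y7 || y2 || y8) — y8 is true.
  6. (!y4 || !y9) — !y4 is true.
  7. (y1 || !y6) — !y6 is true.
  8. (y1 || y2 || !y3) — y2 is true.
  9. (!y5 || !y9 || y2) — y2 is true.
  10. (!y6 || !y5) — !y6 is true.
  11. (y3 || !y6 || !y2) — !y6 is true.
  12. (!y9 || !y6 || !y3) — !y6 is true.
  13. (!y1 || !y8) — !y1 is true.
  14. (y2 || y3 || y7) — y2 is true.
  15. (y8 || y1 || !y4) — y8 is true.
  16. (!y2 || !y6 || y5) — !y6 is true.
  17. (y4 || !y6) — !y6 is true.
  18. (y8 || !y4) — y8 is true.
  19. (y3 || !y6) — !y6 is true.
  20. (y9 || y3 || !y6) — y9 is true.
  21. (!y4 || !y3 || !y9) — !y4 is true.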